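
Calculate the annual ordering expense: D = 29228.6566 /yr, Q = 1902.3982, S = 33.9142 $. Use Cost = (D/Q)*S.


Number of orders = D/Q = 15.3641
Cost = 15.3641 * 33.9142 = 521.0615

521.0615 $/yr


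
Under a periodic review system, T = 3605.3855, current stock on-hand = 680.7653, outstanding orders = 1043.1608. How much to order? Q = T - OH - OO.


Inventory position = OH + OO = 680.7653 + 1043.1608 = 1723.9261
Q = 3605.3855 - 1723.9261 = 1881.4594

1881.4594 units


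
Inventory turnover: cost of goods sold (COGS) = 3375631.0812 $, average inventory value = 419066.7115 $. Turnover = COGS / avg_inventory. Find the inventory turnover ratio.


Turnover = 3375631.0812 / 419066.7115 = 8.0551

8.0551


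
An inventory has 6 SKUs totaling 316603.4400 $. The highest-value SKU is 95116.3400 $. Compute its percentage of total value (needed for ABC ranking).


Top item = 95116.3400
Total = 316603.4400
Percentage = 95116.3400 / 316603.4400 * 100 = 30.0427

30.0427%


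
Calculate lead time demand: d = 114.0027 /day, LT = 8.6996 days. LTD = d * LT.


LTD = 114.0027 * 8.6996 = 991.7779

991.7779 units


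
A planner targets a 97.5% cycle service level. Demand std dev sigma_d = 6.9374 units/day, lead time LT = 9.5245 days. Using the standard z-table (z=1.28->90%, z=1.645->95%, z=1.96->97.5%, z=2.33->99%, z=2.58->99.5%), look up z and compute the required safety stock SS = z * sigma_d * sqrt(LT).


From the table, SL = 97.5% corresponds to z = 1.96
sqrt(LT) = sqrt(9.5245) = 3.0862
SS = 1.96 * 6.9374 * 3.0862 = 41.9637

41.9637 units


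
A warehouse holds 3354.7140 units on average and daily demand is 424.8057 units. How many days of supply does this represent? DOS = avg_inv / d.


DOS = 3354.7140 / 424.8057 = 7.8971

7.8971 days


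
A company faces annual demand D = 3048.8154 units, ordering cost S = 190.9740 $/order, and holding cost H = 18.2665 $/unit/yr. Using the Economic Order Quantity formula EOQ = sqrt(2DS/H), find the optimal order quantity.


2*D*S = 2 * 3048.8154 * 190.9740 = 1164488.9444
2*D*S/H = 63749.9764
EOQ = sqrt(63749.9764) = 252.4876

252.4876 units


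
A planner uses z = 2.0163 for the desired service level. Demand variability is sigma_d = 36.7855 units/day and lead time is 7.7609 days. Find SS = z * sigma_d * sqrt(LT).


sqrt(LT) = sqrt(7.7609) = 2.7858
SS = 2.0163 * 36.7855 * 2.7858 = 206.6274

206.6274 units


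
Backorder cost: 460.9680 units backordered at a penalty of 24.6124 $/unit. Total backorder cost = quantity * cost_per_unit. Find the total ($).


Total = 460.9680 * 24.6124 = 11345.5288

11345.5288 $


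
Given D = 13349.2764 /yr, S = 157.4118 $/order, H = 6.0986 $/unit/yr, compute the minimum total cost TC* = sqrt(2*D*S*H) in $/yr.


2*D*S*H = 25630386.5131
TC* = sqrt(25630386.5131) = 5062.6462

5062.6462 $/yr


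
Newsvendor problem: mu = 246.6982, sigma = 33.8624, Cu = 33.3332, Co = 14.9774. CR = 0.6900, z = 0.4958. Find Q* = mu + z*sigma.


CR = Cu/(Cu+Co) = 33.3332/(33.3332+14.9774) = 0.6900
z = 0.4958
Q* = 246.6982 + 0.4958 * 33.8624 = 263.4872

263.4872 units


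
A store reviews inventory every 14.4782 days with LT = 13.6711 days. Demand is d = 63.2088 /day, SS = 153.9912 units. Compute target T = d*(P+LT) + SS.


P + LT = 28.1493
d*(P+LT) = 63.2088 * 28.1493 = 1779.2835
T = 1779.2835 + 153.9912 = 1933.2747

1933.2747 units


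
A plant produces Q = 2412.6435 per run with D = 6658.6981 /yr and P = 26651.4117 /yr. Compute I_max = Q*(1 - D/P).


D/P = 0.2498
1 - D/P = 0.7502
I_max = 2412.6435 * 0.7502 = 1809.8587

1809.8587 units


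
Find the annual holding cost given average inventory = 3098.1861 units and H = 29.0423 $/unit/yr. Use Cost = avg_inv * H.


Cost = 3098.1861 * 29.0423 = 89978.4502

89978.4502 $/yr


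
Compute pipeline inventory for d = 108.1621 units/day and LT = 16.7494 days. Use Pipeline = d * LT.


Pipeline = 108.1621 * 16.7494 = 1811.6503

1811.6503 units


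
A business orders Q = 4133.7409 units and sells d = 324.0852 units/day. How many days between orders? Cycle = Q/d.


Cycle = 4133.7409 / 324.0852 = 12.7551

12.7551 days


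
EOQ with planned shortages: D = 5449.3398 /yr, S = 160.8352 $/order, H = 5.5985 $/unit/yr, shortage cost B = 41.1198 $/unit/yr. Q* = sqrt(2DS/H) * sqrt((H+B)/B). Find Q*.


sqrt(2DS/H) = 559.5535
sqrt((H+B)/B) = 1.0659
Q* = 559.5535 * 1.0659 = 596.4303

596.4303 units


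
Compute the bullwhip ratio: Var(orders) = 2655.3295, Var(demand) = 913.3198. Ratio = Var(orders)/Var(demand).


BW = 2655.3295 / 913.3198 = 2.9073

2.9073


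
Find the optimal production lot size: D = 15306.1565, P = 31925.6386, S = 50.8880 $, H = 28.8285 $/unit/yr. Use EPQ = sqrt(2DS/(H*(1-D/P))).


1 - D/P = 1 - 0.4794 = 0.5206
H*(1-D/P) = 15.0072
2DS = 1557799.3839
EPQ = sqrt(103803.4024) = 322.1854

322.1854 units


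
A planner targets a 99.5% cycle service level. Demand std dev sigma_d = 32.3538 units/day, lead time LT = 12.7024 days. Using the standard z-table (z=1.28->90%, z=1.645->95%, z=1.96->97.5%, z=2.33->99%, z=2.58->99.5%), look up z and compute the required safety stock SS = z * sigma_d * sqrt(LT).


From the table, SL = 99.5% corresponds to z = 2.58
sqrt(LT) = sqrt(12.7024) = 3.5640
SS = 2.58 * 32.3538 * 3.5640 = 297.5006

297.5006 units


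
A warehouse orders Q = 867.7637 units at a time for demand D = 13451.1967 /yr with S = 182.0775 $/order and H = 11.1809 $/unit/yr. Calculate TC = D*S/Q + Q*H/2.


Ordering cost = D*S/Q = 2822.3816
Holding cost = Q*H/2 = 4851.1896
TC = 2822.3816 + 4851.1896 = 7673.5711

7673.5711 $/yr


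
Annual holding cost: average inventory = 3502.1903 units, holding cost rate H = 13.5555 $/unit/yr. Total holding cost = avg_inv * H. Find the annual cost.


Cost = 3502.1903 * 13.5555 = 47473.9406

47473.9406 $/yr


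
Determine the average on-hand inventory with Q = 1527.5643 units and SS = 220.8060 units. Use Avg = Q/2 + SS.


Q/2 = 763.7822
Avg = 763.7822 + 220.8060 = 984.5882

984.5882 units


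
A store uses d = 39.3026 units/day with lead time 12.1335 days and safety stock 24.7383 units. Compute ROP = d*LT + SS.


d*LT = 39.3026 * 12.1335 = 476.8781
ROP = 476.8781 + 24.7383 = 501.6164

501.6164 units


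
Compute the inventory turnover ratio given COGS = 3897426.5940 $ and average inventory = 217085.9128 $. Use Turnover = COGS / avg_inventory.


Turnover = 3897426.5940 / 217085.9128 = 17.9534

17.9534


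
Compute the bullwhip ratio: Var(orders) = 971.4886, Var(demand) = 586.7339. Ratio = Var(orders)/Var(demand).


BW = 971.4886 / 586.7339 = 1.6558

1.6558


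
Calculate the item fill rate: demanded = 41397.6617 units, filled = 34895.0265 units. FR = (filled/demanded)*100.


FR = 34895.0265 / 41397.6617 * 100 = 84.2923

84.2923%


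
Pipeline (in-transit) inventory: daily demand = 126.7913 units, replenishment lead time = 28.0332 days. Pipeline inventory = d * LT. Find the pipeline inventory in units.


Pipeline = 126.7913 * 28.0332 = 3554.3659

3554.3659 units


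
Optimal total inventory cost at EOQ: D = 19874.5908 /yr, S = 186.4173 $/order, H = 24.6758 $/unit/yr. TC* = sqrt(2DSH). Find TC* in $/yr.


2*D*S*H = 182846076.8140
TC* = sqrt(182846076.8140) = 13522.0589

13522.0589 $/yr


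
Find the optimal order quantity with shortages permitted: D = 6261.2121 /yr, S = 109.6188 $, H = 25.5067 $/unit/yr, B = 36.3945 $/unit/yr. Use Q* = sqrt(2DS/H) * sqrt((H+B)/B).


sqrt(2DS/H) = 231.9848
sqrt((H+B)/B) = 1.3042
Q* = 231.9848 * 1.3042 = 302.5459

302.5459 units


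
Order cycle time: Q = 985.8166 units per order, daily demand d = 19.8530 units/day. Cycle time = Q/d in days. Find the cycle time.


Cycle = 985.8166 / 19.8530 = 49.6558

49.6558 days


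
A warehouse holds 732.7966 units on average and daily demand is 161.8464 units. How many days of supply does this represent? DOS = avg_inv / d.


DOS = 732.7966 / 161.8464 = 4.5277

4.5277 days


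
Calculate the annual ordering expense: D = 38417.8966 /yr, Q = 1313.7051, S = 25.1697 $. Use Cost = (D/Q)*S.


Number of orders = D/Q = 29.2439
Cost = 29.2439 * 25.1697 = 736.0609

736.0609 $/yr


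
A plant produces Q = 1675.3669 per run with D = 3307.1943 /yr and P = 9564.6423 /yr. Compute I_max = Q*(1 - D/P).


D/P = 0.3458
1 - D/P = 0.6542
I_max = 1675.3669 * 0.6542 = 1096.0704

1096.0704 units


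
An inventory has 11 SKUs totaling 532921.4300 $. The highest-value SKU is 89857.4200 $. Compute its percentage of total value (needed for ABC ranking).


Top item = 89857.4200
Total = 532921.4300
Percentage = 89857.4200 / 532921.4300 * 100 = 16.8613

16.8613%


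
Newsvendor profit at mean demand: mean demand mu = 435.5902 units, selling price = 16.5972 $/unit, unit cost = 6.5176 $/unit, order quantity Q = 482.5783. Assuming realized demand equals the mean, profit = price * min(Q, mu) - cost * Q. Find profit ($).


Sales at mu = min(482.5783, 435.5902) = 435.5902
Revenue = 16.5972 * 435.5902 = 7229.5777
Total cost = 6.5176 * 482.5783 = 3145.2523
Profit = 7229.5777 - 3145.2523 = 4084.3253

4084.3253 $


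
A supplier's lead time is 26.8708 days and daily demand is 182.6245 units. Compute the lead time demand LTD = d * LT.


LTD = 182.6245 * 26.8708 = 4907.2664

4907.2664 units


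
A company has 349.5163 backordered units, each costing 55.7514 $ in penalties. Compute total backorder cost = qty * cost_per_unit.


Total = 349.5163 * 55.7514 = 19486.0230

19486.0230 $


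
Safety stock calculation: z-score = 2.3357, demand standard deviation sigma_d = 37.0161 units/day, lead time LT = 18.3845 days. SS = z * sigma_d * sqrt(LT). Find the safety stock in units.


sqrt(LT) = sqrt(18.3845) = 4.2877
SS = 2.3357 * 37.0161 * 4.2877 = 370.7094

370.7094 units


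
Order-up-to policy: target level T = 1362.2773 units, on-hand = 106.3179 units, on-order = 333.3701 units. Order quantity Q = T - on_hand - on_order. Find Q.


Inventory position = OH + OO = 106.3179 + 333.3701 = 439.6880
Q = 1362.2773 - 439.6880 = 922.5893

922.5893 units


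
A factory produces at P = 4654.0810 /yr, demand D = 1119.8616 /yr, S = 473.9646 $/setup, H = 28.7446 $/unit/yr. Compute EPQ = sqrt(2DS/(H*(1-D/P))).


1 - D/P = 1 - 0.2406 = 0.7594
H*(1-D/P) = 21.8281
2DS = 1061549.5106
EPQ = sqrt(48632.2559) = 220.5272

220.5272 units


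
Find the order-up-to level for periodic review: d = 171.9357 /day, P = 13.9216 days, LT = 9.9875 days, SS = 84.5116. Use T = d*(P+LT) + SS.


P + LT = 23.9091
d*(P+LT) = 171.9357 * 23.9091 = 4110.8278
T = 4110.8278 + 84.5116 = 4195.3394

4195.3394 units


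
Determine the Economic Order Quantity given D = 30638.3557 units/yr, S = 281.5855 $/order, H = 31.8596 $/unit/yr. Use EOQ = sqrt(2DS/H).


2*D*S = 2 * 30638.3557 * 281.5855 = 17254633.4179
2*D*S/H = 541583.4919
EOQ = sqrt(541583.4919) = 735.9236

735.9236 units


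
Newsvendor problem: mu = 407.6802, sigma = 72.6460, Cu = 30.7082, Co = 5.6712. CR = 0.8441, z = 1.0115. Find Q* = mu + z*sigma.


CR = Cu/(Cu+Co) = 30.7082/(30.7082+5.6712) = 0.8441
z = 1.0115
Q* = 407.6802 + 1.0115 * 72.6460 = 481.1616

481.1616 units


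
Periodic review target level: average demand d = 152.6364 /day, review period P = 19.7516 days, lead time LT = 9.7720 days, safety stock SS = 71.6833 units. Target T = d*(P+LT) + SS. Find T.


P + LT = 29.5236
d*(P+LT) = 152.6364 * 29.5236 = 4506.3760
T = 4506.3760 + 71.6833 = 4578.0593

4578.0593 units


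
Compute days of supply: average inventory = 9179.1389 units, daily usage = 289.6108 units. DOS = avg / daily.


DOS = 9179.1389 / 289.6108 = 31.6947

31.6947 days


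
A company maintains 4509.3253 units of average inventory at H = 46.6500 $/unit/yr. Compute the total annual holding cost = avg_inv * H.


Cost = 4509.3253 * 46.6500 = 210360.0252

210360.0252 $/yr


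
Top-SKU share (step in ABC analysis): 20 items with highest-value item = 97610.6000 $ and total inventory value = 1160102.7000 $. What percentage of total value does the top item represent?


Top item = 97610.6000
Total = 1160102.7000
Percentage = 97610.6000 / 1160102.7000 * 100 = 8.4140

8.4140%


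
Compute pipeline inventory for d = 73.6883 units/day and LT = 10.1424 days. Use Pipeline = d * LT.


Pipeline = 73.6883 * 10.1424 = 747.3762

747.3762 units


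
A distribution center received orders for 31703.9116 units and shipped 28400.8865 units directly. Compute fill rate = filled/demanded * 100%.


FR = 28400.8865 / 31703.9116 * 100 = 89.5816

89.5816%


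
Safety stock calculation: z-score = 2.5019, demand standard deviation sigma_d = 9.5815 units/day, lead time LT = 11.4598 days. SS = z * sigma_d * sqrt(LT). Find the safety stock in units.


sqrt(LT) = sqrt(11.4598) = 3.3852
SS = 2.5019 * 9.5815 * 3.3852 = 81.1506

81.1506 units


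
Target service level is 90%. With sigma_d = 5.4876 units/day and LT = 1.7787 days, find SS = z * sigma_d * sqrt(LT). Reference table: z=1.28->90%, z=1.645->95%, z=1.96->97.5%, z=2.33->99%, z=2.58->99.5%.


From the table, SL = 90% corresponds to z = 1.28
sqrt(LT) = sqrt(1.7787) = 1.3337
SS = 1.28 * 5.4876 * 1.3337 = 9.3679

9.3679 units


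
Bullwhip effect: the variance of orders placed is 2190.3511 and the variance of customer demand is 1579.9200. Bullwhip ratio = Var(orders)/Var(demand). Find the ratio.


BW = 2190.3511 / 1579.9200 = 1.3864

1.3864


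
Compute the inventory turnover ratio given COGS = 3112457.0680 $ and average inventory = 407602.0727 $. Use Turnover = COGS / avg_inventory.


Turnover = 3112457.0680 / 407602.0727 = 7.6360

7.6360


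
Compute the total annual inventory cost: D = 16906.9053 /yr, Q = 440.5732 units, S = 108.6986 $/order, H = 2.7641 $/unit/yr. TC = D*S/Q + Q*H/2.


Ordering cost = D*S/Q = 4171.2863
Holding cost = Q*H/2 = 608.8942
TC = 4171.2863 + 608.8942 = 4780.1805

4780.1805 $/yr


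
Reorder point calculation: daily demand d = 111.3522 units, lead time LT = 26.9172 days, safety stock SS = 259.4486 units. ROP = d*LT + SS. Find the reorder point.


d*LT = 111.3522 * 26.9172 = 2997.2894
ROP = 2997.2894 + 259.4486 = 3256.7380

3256.7380 units


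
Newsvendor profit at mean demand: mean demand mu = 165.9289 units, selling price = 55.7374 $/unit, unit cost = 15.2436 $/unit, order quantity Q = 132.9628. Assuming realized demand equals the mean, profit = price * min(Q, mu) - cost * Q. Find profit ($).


Sales at mu = min(132.9628, 165.9289) = 132.9628
Revenue = 55.7374 * 132.9628 = 7411.0008
Total cost = 15.2436 * 132.9628 = 2026.8317
Profit = 7411.0008 - 2026.8317 = 5384.1690

5384.1690 $


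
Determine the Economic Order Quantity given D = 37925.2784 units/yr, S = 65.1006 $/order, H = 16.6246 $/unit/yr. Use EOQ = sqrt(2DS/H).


2*D*S = 2 * 37925.2784 * 65.1006 = 4937916.7580
2*D*S/H = 297024.6958
EOQ = sqrt(297024.6958) = 544.9997

544.9997 units


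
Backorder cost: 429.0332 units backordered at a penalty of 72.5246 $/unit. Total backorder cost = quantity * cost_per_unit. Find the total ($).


Total = 429.0332 * 72.5246 = 31115.4612

31115.4612 $


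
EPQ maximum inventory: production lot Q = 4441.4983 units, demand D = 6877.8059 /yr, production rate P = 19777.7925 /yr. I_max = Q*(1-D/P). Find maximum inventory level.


D/P = 0.3478
1 - D/P = 0.6522
I_max = 4441.4983 * 0.6522 = 2896.9496

2896.9496 units


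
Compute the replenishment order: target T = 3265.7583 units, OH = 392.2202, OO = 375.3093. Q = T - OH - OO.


Inventory position = OH + OO = 392.2202 + 375.3093 = 767.5295
Q = 3265.7583 - 767.5295 = 2498.2288

2498.2288 units


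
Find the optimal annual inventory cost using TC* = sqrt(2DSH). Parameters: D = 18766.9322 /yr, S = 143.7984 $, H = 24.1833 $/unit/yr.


2*D*S*H = 130524758.3751
TC* = sqrt(130524758.3751) = 11424.7433

11424.7433 $/yr


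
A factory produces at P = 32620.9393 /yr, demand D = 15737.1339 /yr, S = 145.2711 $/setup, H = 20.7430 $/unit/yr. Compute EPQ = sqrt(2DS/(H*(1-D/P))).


1 - D/P = 1 - 0.4824 = 0.5176
H*(1-D/P) = 10.7361
2DS = 4572301.5050
EPQ = sqrt(425882.1302) = 652.5965

652.5965 units


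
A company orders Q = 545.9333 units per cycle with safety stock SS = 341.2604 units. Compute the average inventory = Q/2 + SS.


Q/2 = 272.9667
Avg = 272.9667 + 341.2604 = 614.2270

614.2270 units


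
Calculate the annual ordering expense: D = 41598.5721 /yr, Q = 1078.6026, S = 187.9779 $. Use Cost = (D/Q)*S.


Number of orders = D/Q = 38.5671
Cost = 38.5671 * 187.9779 = 7249.7621

7249.7621 $/yr


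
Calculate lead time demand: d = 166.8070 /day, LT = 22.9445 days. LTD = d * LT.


LTD = 166.8070 * 22.9445 = 3827.3032

3827.3032 units


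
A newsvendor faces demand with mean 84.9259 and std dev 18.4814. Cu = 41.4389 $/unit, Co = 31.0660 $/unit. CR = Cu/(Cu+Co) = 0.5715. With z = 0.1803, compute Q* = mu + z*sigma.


CR = Cu/(Cu+Co) = 41.4389/(41.4389+31.0660) = 0.5715
z = 0.1803
Q* = 84.9259 + 0.1803 * 18.4814 = 88.2581

88.2581 units


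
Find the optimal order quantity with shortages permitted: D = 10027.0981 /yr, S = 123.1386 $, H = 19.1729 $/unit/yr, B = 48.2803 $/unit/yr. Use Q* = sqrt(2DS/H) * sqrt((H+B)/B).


sqrt(2DS/H) = 358.8854
sqrt((H+B)/B) = 1.1820
Q* = 358.8854 * 1.1820 = 424.2014

424.2014 units


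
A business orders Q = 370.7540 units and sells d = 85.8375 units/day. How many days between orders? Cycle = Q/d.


Cycle = 370.7540 / 85.8375 = 4.3193

4.3193 days


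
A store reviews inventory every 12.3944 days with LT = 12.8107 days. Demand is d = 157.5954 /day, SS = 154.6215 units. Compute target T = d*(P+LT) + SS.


P + LT = 25.2051
d*(P+LT) = 157.5954 * 25.2051 = 3972.2078
T = 3972.2078 + 154.6215 = 4126.8293

4126.8293 units


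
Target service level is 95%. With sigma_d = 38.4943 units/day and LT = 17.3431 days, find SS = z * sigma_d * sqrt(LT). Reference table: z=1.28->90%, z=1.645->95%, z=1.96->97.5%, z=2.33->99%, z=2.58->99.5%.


From the table, SL = 95% corresponds to z = 1.645
sqrt(LT) = sqrt(17.3431) = 4.1645
SS = 1.645 * 38.4943 * 4.1645 = 263.7095

263.7095 units


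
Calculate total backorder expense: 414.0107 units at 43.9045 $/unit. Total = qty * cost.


Total = 414.0107 * 43.9045 = 18176.9328

18176.9328 $


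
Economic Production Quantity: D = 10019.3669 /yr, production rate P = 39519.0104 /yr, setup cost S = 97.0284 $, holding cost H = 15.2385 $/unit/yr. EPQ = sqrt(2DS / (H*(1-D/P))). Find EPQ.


1 - D/P = 1 - 0.2535 = 0.7465
H*(1-D/P) = 11.3750
2DS = 1944326.2786
EPQ = sqrt(170929.1842) = 413.4358

413.4358 units


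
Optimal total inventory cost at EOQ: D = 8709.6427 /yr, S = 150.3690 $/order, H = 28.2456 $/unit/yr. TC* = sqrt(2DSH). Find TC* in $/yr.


2*D*S*H = 73984279.8580
TC* = sqrt(73984279.8580) = 8601.4115

8601.4115 $/yr


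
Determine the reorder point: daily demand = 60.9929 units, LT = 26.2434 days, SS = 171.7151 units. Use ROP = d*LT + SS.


d*LT = 60.9929 * 26.2434 = 1600.6611
ROP = 1600.6611 + 171.7151 = 1772.3762

1772.3762 units


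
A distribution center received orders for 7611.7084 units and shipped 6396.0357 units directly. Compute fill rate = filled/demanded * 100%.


FR = 6396.0357 / 7611.7084 * 100 = 84.0289

84.0289%


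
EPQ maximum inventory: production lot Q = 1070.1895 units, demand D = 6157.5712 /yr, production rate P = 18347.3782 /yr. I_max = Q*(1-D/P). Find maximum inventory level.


D/P = 0.3356
1 - D/P = 0.6644
I_max = 1070.1895 * 0.6644 = 711.0228

711.0228 units


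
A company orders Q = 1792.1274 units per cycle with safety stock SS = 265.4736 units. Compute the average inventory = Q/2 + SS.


Q/2 = 896.0637
Avg = 896.0637 + 265.4736 = 1161.5373

1161.5373 units


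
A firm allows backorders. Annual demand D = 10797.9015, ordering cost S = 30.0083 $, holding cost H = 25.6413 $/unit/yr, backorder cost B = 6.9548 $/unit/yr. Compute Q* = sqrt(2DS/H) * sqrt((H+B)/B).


sqrt(2DS/H) = 158.9774
sqrt((H+B)/B) = 2.1649
Q* = 158.9774 * 2.1649 = 344.1723

344.1723 units


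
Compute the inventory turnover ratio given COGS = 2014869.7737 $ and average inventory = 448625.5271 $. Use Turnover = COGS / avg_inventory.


Turnover = 2014869.7737 / 448625.5271 = 4.4912

4.4912


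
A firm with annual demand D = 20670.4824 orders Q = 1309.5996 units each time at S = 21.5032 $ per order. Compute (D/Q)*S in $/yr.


Number of orders = D/Q = 15.7838
Cost = 15.7838 * 21.5032 = 339.4026

339.4026 $/yr


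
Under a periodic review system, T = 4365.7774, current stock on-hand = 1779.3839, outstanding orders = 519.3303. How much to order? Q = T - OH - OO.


Inventory position = OH + OO = 1779.3839 + 519.3303 = 2298.7142
Q = 4365.7774 - 2298.7142 = 2067.0632

2067.0632 units


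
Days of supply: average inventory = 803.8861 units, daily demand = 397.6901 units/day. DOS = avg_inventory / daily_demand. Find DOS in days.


DOS = 803.8861 / 397.6901 = 2.0214

2.0214 days


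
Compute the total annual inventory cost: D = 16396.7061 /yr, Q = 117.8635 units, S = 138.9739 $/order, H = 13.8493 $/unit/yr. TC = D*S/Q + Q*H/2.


Ordering cost = D*S/Q = 19333.5018
Holding cost = Q*H/2 = 816.1635
TC = 19333.5018 + 816.1635 = 20149.6653

20149.6653 $/yr


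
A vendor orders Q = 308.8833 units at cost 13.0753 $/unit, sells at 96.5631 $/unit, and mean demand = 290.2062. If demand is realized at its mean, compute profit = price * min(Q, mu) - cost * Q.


Sales at mu = min(308.8833, 290.2062) = 290.2062
Revenue = 96.5631 * 290.2062 = 28023.2103
Total cost = 13.0753 * 308.8833 = 4038.7418
Profit = 28023.2103 - 4038.7418 = 23984.4685

23984.4685 $


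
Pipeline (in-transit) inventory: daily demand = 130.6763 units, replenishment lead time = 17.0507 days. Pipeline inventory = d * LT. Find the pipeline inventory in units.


Pipeline = 130.6763 * 17.0507 = 2228.1224

2228.1224 units


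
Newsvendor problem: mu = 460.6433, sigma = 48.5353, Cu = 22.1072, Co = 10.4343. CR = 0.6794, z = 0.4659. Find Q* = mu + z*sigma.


CR = Cu/(Cu+Co) = 22.1072/(22.1072+10.4343) = 0.6794
z = 0.4659
Q* = 460.6433 + 0.4659 * 48.5353 = 483.2559

483.2559 units


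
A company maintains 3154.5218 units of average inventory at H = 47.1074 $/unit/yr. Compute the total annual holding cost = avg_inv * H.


Cost = 3154.5218 * 47.1074 = 148601.3202

148601.3202 $/yr


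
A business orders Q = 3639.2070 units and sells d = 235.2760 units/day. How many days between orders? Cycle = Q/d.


Cycle = 3639.2070 / 235.2760 = 15.4678

15.4678 days


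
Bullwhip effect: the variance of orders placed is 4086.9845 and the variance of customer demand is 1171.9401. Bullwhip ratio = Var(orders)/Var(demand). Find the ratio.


BW = 4086.9845 / 1171.9401 = 3.4874

3.4874


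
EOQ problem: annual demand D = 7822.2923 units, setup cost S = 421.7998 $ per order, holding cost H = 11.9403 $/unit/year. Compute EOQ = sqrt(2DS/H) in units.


2*D*S = 2 * 7822.2923 * 421.7998 = 6598882.6554
2*D*S/H = 552656.3533
EOQ = sqrt(552656.3533) = 743.4086

743.4086 units


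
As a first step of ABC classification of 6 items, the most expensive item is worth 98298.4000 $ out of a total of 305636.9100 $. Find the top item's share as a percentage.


Top item = 98298.4000
Total = 305636.9100
Percentage = 98298.4000 / 305636.9100 * 100 = 32.1618

32.1618%


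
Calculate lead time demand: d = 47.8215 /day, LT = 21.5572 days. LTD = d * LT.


LTD = 47.8215 * 21.5572 = 1030.8976

1030.8976 units


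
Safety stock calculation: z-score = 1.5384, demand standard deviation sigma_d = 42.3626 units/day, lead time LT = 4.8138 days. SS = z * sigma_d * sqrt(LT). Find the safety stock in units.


sqrt(LT) = sqrt(4.8138) = 2.1940
SS = 1.5384 * 42.3626 * 2.1940 = 142.9868

142.9868 units


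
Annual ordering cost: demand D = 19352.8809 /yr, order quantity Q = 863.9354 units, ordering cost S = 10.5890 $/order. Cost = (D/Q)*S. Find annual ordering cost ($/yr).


Number of orders = D/Q = 22.4008
Cost = 22.4008 * 10.5890 = 237.2025

237.2025 $/yr


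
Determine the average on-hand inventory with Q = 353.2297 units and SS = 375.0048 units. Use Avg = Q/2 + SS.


Q/2 = 176.6148
Avg = 176.6148 + 375.0048 = 551.6196

551.6196 units


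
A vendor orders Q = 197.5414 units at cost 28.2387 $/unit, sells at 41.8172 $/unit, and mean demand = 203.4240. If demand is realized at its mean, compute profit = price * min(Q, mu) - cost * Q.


Sales at mu = min(197.5414, 203.4240) = 197.5414
Revenue = 41.8172 * 197.5414 = 8260.6282
Total cost = 28.2387 * 197.5414 = 5578.3123
Profit = 8260.6282 - 5578.3123 = 2682.3159

2682.3159 $


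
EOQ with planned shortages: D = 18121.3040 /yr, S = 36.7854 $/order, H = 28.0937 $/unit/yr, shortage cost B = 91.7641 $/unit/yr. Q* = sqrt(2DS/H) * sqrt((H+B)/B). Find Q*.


sqrt(2DS/H) = 217.8427
sqrt((H+B)/B) = 1.1429
Q* = 217.8427 * 1.1429 = 248.9658

248.9658 units


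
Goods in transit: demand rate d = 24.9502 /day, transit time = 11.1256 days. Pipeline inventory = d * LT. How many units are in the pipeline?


Pipeline = 24.9502 * 11.1256 = 277.5859

277.5859 units


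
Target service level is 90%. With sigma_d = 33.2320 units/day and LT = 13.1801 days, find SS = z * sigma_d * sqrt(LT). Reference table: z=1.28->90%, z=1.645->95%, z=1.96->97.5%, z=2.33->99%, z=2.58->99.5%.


From the table, SL = 90% corresponds to z = 1.28
sqrt(LT) = sqrt(13.1801) = 3.6304
SS = 1.28 * 33.2320 * 3.6304 = 154.4279

154.4279 units


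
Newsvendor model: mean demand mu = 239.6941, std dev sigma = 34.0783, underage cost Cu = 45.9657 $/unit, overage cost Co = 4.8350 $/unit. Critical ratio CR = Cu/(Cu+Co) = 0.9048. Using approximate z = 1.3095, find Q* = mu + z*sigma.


CR = Cu/(Cu+Co) = 45.9657/(45.9657+4.8350) = 0.9048
z = 1.3095
Q* = 239.6941 + 1.3095 * 34.0783 = 284.3196

284.3196 units


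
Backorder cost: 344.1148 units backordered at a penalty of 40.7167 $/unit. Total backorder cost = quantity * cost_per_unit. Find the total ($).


Total = 344.1148 * 40.7167 = 14011.2191

14011.2191 $


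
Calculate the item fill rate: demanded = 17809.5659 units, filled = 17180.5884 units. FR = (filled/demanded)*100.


FR = 17180.5884 / 17809.5659 * 100 = 96.4683

96.4683%


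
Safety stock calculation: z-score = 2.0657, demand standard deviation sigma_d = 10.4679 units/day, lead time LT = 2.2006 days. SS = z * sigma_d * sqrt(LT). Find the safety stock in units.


sqrt(LT) = sqrt(2.2006) = 1.4834
SS = 2.0657 * 10.4679 * 1.4834 = 32.0773

32.0773 units


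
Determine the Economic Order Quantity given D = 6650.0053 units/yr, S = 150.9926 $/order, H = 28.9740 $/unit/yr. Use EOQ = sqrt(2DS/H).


2*D*S = 2 * 6650.0053 * 150.9926 = 2008203.1805
2*D*S/H = 69310.5260
EOQ = sqrt(69310.5260) = 263.2689

263.2689 units


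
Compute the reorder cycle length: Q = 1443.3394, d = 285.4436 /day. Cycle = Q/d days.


Cycle = 1443.3394 / 285.4436 = 5.0565

5.0565 days


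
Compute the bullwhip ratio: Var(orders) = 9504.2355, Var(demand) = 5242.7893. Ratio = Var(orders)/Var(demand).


BW = 9504.2355 / 5242.7893 = 1.8128

1.8128


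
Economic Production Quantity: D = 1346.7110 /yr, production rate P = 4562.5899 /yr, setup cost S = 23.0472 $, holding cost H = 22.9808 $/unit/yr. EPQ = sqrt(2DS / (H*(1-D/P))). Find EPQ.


1 - D/P = 1 - 0.2952 = 0.7048
H*(1-D/P) = 16.1977
2DS = 62075.8355
EPQ = sqrt(3832.3854) = 61.9063

61.9063 units


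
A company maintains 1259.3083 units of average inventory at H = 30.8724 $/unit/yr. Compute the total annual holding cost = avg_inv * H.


Cost = 1259.3083 * 30.8724 = 38877.8696

38877.8696 $/yr


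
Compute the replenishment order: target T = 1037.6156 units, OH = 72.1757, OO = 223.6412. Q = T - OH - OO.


Inventory position = OH + OO = 72.1757 + 223.6412 = 295.8169
Q = 1037.6156 - 295.8169 = 741.7987

741.7987 units


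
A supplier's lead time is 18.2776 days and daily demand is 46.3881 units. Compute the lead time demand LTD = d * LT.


LTD = 46.3881 * 18.2776 = 847.8631

847.8631 units


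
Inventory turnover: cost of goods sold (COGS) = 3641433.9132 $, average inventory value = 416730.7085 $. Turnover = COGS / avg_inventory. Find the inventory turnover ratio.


Turnover = 3641433.9132 / 416730.7085 = 8.7381

8.7381


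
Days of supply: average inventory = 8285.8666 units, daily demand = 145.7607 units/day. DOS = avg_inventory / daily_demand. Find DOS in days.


DOS = 8285.8666 / 145.7607 = 56.8457

56.8457 days


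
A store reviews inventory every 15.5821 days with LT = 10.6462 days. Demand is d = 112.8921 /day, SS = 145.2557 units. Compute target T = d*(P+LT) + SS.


P + LT = 26.2283
d*(P+LT) = 112.8921 * 26.2283 = 2960.9679
T = 2960.9679 + 145.2557 = 3106.2236

3106.2236 units


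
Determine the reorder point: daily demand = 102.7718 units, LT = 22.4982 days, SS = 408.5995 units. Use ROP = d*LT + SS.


d*LT = 102.7718 * 22.4982 = 2312.1805
ROP = 2312.1805 + 408.5995 = 2720.7800

2720.7800 units


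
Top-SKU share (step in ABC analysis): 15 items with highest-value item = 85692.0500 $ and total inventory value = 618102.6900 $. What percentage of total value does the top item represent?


Top item = 85692.0500
Total = 618102.6900
Percentage = 85692.0500 / 618102.6900 * 100 = 13.8637

13.8637%


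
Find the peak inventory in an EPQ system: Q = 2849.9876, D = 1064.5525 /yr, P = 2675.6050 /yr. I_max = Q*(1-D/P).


D/P = 0.3979
1 - D/P = 0.6021
I_max = 2849.9876 * 0.6021 = 1716.0529

1716.0529 units


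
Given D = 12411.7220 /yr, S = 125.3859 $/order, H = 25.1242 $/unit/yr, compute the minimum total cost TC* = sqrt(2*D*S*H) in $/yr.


2*D*S*H = 78199320.4015
TC* = sqrt(78199320.4015) = 8843.0380

8843.0380 $/yr


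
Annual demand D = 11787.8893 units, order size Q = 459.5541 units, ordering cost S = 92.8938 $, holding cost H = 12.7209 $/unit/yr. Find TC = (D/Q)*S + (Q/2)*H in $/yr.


Ordering cost = D*S/Q = 2382.7920
Holding cost = Q*H/2 = 2922.9709
TC = 2382.7920 + 2922.9709 = 5305.7629

5305.7629 $/yr


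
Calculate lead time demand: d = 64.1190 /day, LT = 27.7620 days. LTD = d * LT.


LTD = 64.1190 * 27.7620 = 1780.0717

1780.0717 units


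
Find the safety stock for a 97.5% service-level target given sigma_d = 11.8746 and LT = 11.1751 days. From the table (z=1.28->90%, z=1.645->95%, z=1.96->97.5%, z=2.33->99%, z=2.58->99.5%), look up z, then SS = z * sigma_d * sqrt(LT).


From the table, SL = 97.5% corresponds to z = 1.96
sqrt(LT) = sqrt(11.1751) = 3.3429
SS = 1.96 * 11.8746 * 3.3429 = 77.8038

77.8038 units


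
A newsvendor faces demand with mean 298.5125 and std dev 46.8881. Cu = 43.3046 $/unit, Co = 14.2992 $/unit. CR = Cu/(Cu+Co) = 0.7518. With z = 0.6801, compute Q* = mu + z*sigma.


CR = Cu/(Cu+Co) = 43.3046/(43.3046+14.2992) = 0.7518
z = 0.6801
Q* = 298.5125 + 0.6801 * 46.8881 = 330.4011

330.4011 units


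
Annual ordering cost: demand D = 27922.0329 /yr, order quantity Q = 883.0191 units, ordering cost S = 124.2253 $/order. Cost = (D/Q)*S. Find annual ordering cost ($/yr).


Number of orders = D/Q = 31.6211
Cost = 31.6211 * 124.2253 = 3928.1403

3928.1403 $/yr


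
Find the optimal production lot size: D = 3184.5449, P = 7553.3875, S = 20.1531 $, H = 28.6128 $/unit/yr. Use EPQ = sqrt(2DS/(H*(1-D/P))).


1 - D/P = 1 - 0.4216 = 0.5784
H*(1-D/P) = 16.5495
2DS = 128356.9036
EPQ = sqrt(7755.9364) = 88.0678

88.0678 units


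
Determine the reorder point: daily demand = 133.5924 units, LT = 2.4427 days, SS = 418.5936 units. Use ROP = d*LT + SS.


d*LT = 133.5924 * 2.4427 = 326.3262
ROP = 326.3262 + 418.5936 = 744.9198

744.9198 units


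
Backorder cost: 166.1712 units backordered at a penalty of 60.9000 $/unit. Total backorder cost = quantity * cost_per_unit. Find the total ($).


Total = 166.1712 * 60.9000 = 10119.8261

10119.8261 $


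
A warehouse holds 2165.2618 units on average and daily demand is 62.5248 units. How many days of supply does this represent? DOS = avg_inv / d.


DOS = 2165.2618 / 62.5248 = 34.6304

34.6304 days


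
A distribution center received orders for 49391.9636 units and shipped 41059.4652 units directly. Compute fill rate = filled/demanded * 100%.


FR = 41059.4652 / 49391.9636 * 100 = 83.1298

83.1298%


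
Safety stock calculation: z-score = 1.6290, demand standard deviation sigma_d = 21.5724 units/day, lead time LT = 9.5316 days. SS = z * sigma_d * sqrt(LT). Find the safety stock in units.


sqrt(LT) = sqrt(9.5316) = 3.0873
SS = 1.6290 * 21.5724 * 3.0873 = 108.4932

108.4932 units


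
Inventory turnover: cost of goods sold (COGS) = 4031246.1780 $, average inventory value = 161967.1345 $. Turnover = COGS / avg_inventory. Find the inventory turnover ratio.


Turnover = 4031246.1780 / 161967.1345 = 24.8893

24.8893


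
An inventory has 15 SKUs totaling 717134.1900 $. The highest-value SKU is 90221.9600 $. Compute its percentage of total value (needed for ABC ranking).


Top item = 90221.9600
Total = 717134.1900
Percentage = 90221.9600 / 717134.1900 * 100 = 12.5809

12.5809%


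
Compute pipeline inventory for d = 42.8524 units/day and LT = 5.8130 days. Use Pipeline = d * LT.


Pipeline = 42.8524 * 5.8130 = 249.1010

249.1010 units


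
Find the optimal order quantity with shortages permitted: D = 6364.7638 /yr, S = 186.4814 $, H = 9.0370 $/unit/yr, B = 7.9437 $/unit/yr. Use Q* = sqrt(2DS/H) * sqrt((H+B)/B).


sqrt(2DS/H) = 512.5211
sqrt((H+B)/B) = 1.4621
Q* = 512.5211 * 1.4621 = 749.3387

749.3387 units


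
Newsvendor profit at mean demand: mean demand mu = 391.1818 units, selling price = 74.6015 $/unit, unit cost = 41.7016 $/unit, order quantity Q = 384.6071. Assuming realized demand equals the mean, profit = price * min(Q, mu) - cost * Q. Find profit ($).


Sales at mu = min(384.6071, 391.1818) = 384.6071
Revenue = 74.6015 * 384.6071 = 28692.2666
Total cost = 41.7016 * 384.6071 = 16038.7314
Profit = 28692.2666 - 16038.7314 = 12653.5351

12653.5351 $


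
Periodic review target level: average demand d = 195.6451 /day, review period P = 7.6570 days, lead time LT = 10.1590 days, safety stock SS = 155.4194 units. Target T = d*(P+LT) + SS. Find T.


P + LT = 17.8160
d*(P+LT) = 195.6451 * 17.8160 = 3485.6131
T = 3485.6131 + 155.4194 = 3641.0325

3641.0325 units


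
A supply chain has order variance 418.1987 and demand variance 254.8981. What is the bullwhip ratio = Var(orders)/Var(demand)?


BW = 418.1987 / 254.8981 = 1.6407

1.6407


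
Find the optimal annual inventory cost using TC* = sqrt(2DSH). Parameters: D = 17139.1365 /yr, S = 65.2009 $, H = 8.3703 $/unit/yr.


2*D*S*H = 18707404.9652
TC* = sqrt(18707404.9652) = 4325.2058

4325.2058 $/yr


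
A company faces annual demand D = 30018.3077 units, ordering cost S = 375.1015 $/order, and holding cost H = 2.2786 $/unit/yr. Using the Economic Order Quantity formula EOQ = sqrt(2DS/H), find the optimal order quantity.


2*D*S = 2 * 30018.3077 * 375.1015 = 22519824.4915
2*D*S/H = 9883184.6272
EOQ = sqrt(9883184.6272) = 3143.7533

3143.7533 units


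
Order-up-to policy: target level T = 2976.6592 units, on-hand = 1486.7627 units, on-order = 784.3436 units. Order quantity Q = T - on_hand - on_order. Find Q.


Inventory position = OH + OO = 1486.7627 + 784.3436 = 2271.1063
Q = 2976.6592 - 2271.1063 = 705.5529

705.5529 units


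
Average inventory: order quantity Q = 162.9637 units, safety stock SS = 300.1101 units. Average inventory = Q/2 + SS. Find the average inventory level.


Q/2 = 81.4818
Avg = 81.4818 + 300.1101 = 381.5919

381.5919 units


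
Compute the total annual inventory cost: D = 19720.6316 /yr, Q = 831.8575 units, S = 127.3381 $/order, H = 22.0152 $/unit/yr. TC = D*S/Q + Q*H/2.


Ordering cost = D*S/Q = 3018.7716
Holding cost = Q*H/2 = 9156.7546
TC = 3018.7716 + 9156.7546 = 12175.5262

12175.5262 $/yr


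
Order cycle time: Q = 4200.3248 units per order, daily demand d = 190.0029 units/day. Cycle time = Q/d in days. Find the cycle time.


Cycle = 4200.3248 / 190.0029 = 22.1066

22.1066 days


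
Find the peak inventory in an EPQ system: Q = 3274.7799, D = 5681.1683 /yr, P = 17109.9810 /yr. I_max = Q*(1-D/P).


D/P = 0.3320
1 - D/P = 0.6680
I_max = 3274.7799 * 0.6680 = 2187.4277

2187.4277 units


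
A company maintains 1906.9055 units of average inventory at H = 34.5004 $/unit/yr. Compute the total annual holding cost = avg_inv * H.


Cost = 1906.9055 * 34.5004 = 65789.0025

65789.0025 $/yr


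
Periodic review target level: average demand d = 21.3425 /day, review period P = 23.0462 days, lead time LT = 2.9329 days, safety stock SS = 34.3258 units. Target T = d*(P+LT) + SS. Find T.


P + LT = 25.9791
d*(P+LT) = 21.3425 * 25.9791 = 554.4589
T = 554.4589 + 34.3258 = 588.7847

588.7847 units


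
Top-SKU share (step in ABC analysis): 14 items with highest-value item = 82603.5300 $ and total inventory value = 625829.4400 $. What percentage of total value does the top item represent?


Top item = 82603.5300
Total = 625829.4400
Percentage = 82603.5300 / 625829.4400 * 100 = 13.1990

13.1990%


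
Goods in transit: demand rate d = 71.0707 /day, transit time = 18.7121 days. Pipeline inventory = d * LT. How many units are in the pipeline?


Pipeline = 71.0707 * 18.7121 = 1329.8820

1329.8820 units


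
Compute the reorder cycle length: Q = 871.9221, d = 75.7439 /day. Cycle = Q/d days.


Cycle = 871.9221 / 75.7439 = 11.5114

11.5114 days


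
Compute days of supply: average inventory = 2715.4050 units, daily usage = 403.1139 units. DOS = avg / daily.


DOS = 2715.4050 / 403.1139 = 6.7361

6.7361 days


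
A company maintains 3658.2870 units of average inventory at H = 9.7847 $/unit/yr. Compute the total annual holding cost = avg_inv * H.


Cost = 3658.2870 * 9.7847 = 35795.2408

35795.2408 $/yr


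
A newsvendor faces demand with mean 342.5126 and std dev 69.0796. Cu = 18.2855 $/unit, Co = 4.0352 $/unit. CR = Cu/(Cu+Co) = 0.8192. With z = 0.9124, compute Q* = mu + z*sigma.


CR = Cu/(Cu+Co) = 18.2855/(18.2855+4.0352) = 0.8192
z = 0.9124
Q* = 342.5126 + 0.9124 * 69.0796 = 405.5408

405.5408 units


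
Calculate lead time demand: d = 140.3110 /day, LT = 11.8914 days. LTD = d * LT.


LTD = 140.3110 * 11.8914 = 1668.4942

1668.4942 units


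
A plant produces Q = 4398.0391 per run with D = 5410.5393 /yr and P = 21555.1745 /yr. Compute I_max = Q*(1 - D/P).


D/P = 0.2510
1 - D/P = 0.7490
I_max = 4398.0391 * 0.7490 = 3294.0924

3294.0924 units


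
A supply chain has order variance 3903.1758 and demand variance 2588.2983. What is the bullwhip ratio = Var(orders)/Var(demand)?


BW = 3903.1758 / 2588.2983 = 1.5080

1.5080


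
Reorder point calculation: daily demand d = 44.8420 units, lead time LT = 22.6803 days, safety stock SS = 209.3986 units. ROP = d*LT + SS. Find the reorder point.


d*LT = 44.8420 * 22.6803 = 1017.0300
ROP = 1017.0300 + 209.3986 = 1226.4286

1226.4286 units


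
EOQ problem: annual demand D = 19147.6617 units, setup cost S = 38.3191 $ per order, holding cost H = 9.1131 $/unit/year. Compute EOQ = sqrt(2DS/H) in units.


2*D*S = 2 * 19147.6617 * 38.3191 = 1467442.3269
2*D*S/H = 161025.5925
EOQ = sqrt(161025.5925) = 401.2799

401.2799 units


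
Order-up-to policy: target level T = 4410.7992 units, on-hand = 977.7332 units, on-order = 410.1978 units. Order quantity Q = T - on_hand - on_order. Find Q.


Inventory position = OH + OO = 977.7332 + 410.1978 = 1387.9310
Q = 4410.7992 - 1387.9310 = 3022.8682

3022.8682 units


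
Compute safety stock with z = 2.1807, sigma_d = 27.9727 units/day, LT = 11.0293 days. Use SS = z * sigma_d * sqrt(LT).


sqrt(LT) = sqrt(11.0293) = 3.3210
SS = 2.1807 * 27.9727 * 3.3210 = 202.5836

202.5836 units


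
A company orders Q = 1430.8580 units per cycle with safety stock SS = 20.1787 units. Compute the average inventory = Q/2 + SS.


Q/2 = 715.4290
Avg = 715.4290 + 20.1787 = 735.6077

735.6077 units
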